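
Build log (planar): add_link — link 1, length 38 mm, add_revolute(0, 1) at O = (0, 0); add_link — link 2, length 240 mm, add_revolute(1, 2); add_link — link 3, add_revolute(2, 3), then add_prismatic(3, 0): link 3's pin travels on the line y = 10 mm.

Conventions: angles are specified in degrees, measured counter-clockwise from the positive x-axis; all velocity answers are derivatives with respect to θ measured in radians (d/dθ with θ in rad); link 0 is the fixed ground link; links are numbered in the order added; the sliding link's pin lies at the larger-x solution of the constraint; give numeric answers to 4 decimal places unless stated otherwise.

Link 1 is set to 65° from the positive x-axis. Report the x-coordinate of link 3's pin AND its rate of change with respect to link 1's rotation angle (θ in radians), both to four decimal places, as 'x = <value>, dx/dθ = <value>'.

geometry: r = 38 mm, L = 240 mm, e = 10 mm
crank pin P = (r cos θ, r sin θ) = (16.059494, 34.439696)
h = r sin θ − e = 34.439696 − 10 = 24.439696
x = r cos θ + √(L² − h²) = 16.059494 + 238.752385 = 254.811879
dx/dθ = −r sin θ − h·r cos θ/√(L² − h²) (θ in radians; h = 24.439696) = -36.083613

x = 254.8119, dx/dθ = -36.0836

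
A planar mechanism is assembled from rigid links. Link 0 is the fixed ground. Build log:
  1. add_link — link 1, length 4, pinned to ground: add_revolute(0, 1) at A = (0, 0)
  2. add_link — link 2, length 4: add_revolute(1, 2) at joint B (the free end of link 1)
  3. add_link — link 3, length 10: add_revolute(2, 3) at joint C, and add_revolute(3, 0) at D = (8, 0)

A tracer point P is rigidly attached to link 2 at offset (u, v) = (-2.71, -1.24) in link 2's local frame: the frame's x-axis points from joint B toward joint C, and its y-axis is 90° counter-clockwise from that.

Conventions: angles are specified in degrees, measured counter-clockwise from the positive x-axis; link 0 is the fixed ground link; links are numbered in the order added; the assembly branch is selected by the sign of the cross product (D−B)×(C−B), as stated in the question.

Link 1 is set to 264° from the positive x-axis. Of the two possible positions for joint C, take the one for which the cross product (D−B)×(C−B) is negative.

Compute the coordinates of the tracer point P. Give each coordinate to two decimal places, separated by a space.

A=(0,0), D=(8.00,0)
B = A + 4.00·(cos264°, sin264°) = (-0.4181, -3.9781)
|BD| = 9.3107
circle(B,4.00) ∩ circle(D,10.00): a=0.1444, h=3.9974
  candidates: C₊=(-1.9954,-0.3022) cross=37.219; C₋=(1.4204,-7.5305) cross=-37.219
  branch - wants cross < 0 → take C=(1.4204,-7.5305) (cross=-37.219)
ex = (C−B)/|BC| = (0.4596,-0.8881); ey = (0.8881,0.4596)
P = B + -2.71·ex + -1.24·ey = (-2.7650,-2.1412)

-2.76 -2.14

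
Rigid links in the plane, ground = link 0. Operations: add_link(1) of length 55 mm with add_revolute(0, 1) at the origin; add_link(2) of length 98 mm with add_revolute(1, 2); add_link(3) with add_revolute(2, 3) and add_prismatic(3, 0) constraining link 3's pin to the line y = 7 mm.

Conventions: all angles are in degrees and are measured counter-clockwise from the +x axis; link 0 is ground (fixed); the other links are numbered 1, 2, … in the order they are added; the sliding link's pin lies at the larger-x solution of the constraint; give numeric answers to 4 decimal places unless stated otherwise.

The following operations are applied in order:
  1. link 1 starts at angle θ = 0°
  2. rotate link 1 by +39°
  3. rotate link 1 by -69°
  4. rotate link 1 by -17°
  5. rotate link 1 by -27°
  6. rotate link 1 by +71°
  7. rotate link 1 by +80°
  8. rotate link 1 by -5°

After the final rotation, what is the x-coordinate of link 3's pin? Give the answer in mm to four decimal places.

geometry: r = 55 mm, L = 98 mm, e = 7 mm; θ starts at 0°
rotate link 1 by +39°: θ ← 0° +39° = 39°
rotate link 1 by -69°: θ ← 39° -69° = -30°
rotate link 1 by -17°: θ ← -30° -17° = -47°
rotate link 1 by -27°: θ ← -47° -27° = -74°
rotate link 1 by +71°: θ ← -74° +71° = -3°
rotate link 1 by +80°: θ ← -3° +80° = 77°
rotate link 1 by -5°: θ ← 77° -5° = 72°
crank pin P = (r cos θ, r sin θ) = (16.995935, 52.308108)
h = r sin θ − e = 52.308108 − 7 = 45.308108
x = r cos θ + √(L² − h²) = 16.995935 + 86.897499 = 103.893434

103.8934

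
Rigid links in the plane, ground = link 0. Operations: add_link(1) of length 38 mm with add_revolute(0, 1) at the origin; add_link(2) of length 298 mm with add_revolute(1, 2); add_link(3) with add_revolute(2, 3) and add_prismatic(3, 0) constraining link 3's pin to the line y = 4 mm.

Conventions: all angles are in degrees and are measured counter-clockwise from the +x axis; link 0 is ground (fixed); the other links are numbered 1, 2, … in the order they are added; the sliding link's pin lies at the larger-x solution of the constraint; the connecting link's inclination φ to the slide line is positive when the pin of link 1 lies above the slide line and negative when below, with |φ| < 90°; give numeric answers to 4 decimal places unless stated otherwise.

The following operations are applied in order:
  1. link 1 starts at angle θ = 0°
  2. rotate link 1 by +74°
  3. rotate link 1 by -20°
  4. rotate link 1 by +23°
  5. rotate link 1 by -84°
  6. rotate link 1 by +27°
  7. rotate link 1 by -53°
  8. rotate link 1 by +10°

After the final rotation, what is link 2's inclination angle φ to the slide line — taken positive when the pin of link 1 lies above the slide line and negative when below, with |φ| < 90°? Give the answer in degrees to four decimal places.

geometry: r = 38 mm, L = 298 mm, e = 4 mm; θ starts at 0°
rotate link 1 by +74°: θ ← 0° +74° = 74°
rotate link 1 by -20°: θ ← 74° -20° = 54°
rotate link 1 by +23°: θ ← 54° +23° = 77°
rotate link 1 by -84°: θ ← 77° -84° = -7°
rotate link 1 by +27°: θ ← -7° +27° = 20°
rotate link 1 by -53°: θ ← 20° -53° = -33°
rotate link 1 by +10°: θ ← -33° +10° = -23°
h = r sin θ − e = -14.847783 − 4 = -18.847783
sin φ = h / L = -18.847783 / 298 = -0.06324759
φ = arcsin(-0.06324759) = -3.626241°

-3.6262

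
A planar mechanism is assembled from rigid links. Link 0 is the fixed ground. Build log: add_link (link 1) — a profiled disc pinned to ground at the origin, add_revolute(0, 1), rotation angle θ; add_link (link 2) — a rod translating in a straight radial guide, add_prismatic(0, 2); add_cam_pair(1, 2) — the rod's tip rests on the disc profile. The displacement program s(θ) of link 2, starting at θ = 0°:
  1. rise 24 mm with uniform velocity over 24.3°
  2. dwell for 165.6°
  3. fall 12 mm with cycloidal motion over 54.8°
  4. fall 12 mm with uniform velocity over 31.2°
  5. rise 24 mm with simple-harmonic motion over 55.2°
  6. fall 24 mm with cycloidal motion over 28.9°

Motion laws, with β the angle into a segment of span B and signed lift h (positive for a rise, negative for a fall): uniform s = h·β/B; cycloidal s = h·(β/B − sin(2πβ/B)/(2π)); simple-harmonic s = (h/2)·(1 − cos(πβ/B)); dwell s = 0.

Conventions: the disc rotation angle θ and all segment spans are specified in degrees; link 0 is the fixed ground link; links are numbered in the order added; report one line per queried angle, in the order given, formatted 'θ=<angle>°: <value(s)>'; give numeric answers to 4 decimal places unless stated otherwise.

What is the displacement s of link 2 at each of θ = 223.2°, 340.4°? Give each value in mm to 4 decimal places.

seg 1 [0°–24.3°] uniform, h=24: full span → s += 24 → s = 24.0000
seg 2 [24.3°–189.9°] dwell: s stays 24.0000
seg 3 [189.9°–244.7°] cycloidal, h=-12: θ=223.2° here. β=33.3, B=54.8. -12·(0.6077 − sin(2π·0.6077)/(2π)) = -8.4876 → s = 15.5124
seg 3 [189.9°–244.7°] cycloidal, h=-12: full span → s += -12 → s = 12.0000
seg 4 [244.7°–275.9°] uniform, h=-12: full span → s += -12 → s = 0.0000
seg 5 [275.9°–331.1°] simple-harmonic, h=24: full span → s += 24 → s = 24.0000
seg 6 [331.1°–360°] cycloidal, h=-24: θ=340.4° here. β=9.3, B=28.9. -24·(0.3218 − sin(2π·0.3218)/(2π)) = -4.2856 → s = 19.7144

θ=223.2°: 15.5124
θ=340.4°: 19.7144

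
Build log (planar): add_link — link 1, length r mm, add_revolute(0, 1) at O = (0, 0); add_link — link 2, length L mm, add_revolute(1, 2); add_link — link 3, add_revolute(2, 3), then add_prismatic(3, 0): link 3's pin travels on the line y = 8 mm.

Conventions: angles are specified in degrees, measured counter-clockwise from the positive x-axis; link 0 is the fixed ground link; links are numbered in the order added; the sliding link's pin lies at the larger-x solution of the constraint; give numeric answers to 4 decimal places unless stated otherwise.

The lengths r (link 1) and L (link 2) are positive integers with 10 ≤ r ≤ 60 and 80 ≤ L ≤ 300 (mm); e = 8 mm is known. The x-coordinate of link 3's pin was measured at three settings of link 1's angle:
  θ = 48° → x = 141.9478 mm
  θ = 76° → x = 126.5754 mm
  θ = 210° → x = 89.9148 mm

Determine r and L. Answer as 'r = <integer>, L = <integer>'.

constraint per measurement: (x − r cos θ)² + (r sin θ − e)² = L²
subtracting the θ₁ and θ₂ equations cancels the r² and L² terms:
r = (x₁² − x₂²) / (2[(x₁cos θ₁ + e sin θ₁) − (x₂cos θ₂ + e sin θ₂)]) = 33.0000 → r = 33
L² = (x₁ − r cos θ₁)² + (r sin θ₁ − e)² = 14641.0107 → L = 121.0000 → L = 121
check at θ₃=210°: x = 89.9148 (printed 89.9148) ✓

r = 33, L = 121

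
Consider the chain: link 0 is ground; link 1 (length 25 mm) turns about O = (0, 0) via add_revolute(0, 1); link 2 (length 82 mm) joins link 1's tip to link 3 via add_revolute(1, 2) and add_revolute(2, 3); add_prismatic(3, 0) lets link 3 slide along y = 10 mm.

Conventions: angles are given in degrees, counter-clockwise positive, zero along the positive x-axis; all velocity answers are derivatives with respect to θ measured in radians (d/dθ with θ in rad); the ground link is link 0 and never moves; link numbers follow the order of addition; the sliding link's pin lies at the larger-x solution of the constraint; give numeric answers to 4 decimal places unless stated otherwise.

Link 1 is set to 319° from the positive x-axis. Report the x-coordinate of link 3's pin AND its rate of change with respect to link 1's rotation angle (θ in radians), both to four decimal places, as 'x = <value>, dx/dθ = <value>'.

geometry: r = 25 mm, L = 82 mm, e = 10 mm
crank pin P = (r cos θ, r sin θ) = (18.867740, -16.401476)
h = r sin θ − e = -16.401476 − 10 = -26.401476
x = r cos θ + √(L² − h²) = 18.867740 + 77.633511 = 96.501251
dx/dθ = −r sin θ − h·r cos θ/√(L² − h²) (θ in radians; h = -26.401476) = 22.817985

x = 96.5013, dx/dθ = 22.8180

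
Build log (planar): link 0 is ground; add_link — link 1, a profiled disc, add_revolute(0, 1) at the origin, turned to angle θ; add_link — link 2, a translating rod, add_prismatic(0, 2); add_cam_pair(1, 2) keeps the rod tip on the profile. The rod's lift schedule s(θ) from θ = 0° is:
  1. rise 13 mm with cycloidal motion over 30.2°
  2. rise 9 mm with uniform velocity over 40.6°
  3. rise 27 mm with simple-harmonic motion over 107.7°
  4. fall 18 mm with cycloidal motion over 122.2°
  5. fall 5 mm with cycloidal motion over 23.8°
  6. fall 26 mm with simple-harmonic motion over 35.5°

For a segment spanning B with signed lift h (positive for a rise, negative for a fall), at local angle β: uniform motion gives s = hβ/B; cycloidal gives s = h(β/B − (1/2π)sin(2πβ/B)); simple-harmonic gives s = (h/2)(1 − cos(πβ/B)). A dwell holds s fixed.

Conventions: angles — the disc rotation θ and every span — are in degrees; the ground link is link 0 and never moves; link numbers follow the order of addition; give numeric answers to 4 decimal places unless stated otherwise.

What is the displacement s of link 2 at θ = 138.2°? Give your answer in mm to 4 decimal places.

seg 1 [0°–30.2°] cycloidal, h=13: full span → s += 13 → s = 13.0000
seg 2 [30.2°–70.8°] uniform, h=9: full span → s += 9 → s = 22.0000
seg 3 [70.8°–178.5°] simple-harmonic, h=27: θ=138.2° here. β=67.4, B=107.7. 27/2·(1 − cos(π·0.6258)) = 18.6980 → s = 40.6980

40.6980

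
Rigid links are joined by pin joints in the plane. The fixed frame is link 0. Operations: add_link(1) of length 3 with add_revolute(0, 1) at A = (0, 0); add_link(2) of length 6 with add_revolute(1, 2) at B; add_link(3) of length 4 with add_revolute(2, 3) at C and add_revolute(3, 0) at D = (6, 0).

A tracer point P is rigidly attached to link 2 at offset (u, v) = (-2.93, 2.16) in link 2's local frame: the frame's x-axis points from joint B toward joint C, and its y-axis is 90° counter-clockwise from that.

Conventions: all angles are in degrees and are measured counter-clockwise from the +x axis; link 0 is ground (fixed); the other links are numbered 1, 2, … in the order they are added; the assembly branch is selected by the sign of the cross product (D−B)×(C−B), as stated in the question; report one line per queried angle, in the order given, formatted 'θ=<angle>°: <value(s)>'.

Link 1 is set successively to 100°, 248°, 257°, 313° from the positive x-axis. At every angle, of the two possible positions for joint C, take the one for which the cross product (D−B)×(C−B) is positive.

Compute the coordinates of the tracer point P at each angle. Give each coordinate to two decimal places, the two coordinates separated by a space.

A=(0,0), D=(6.00,0)
θ=100°: B = A + 3.00·(cos100°, sin100°) = (-0.5209, 2.9544)
θ=100°: |BD| = 7.1590
θ=100°: circle(B,6.00) ∩ circle(D,4.00): a=4.9763, h=3.3520
θ=100°:   candidates: C₊=(5.3952,3.9540) cross=23.997; C₋=(2.6285,-2.1525) cross=-23.997
θ=100°:   branch + wants cross > 0 → take C=(5.3952,3.9540) (cross=23.997)
θ=100°: ex = (C−B)/|BC| = (0.9860,0.1666); ey = (-0.1666,0.9860)
θ=100°: P = B + -2.93·ex + 2.16·ey = (-3.7698,4.5961)
θ=248°: B = A + 3.00·(cos248°, sin248°) = (-1.1238, -2.7816)
θ=248°: |BD| = 7.6476
θ=248°: circle(B,6.00) ∩ circle(D,4.00): a=5.1314, h=3.1095
θ=248°:   candidates: C₊=(2.5252,1.9813) cross=23.780; C₋=(4.7871,-3.8117) cross=-23.780
θ=248°:   branch + wants cross > 0 → take C=(2.5252,1.9813) (cross=23.780)
θ=248°: ex = (C−B)/|BC| = (0.6082,0.7938); ey = (-0.7938,0.6082)
θ=248°: P = B + -2.93·ex + 2.16·ey = (-4.6204,-3.7938)
θ=257°: B = A + 3.00·(cos257°, sin257°) = (-0.6749, -2.9231)
θ=257°: |BD| = 7.2869
θ=257°: circle(B,6.00) ∩ circle(D,4.00): a=5.0158, h=3.2927
θ=257°:   candidates: C₊=(2.5988,2.1051) cross=23.994; C₋=(5.2405,-3.9272) cross=-23.994
θ=257°:   branch + wants cross > 0 → take C=(2.5988,2.1051) (cross=23.994)
θ=257°: ex = (C−B)/|BC| = (0.5456,0.8380); ey = (-0.8380,0.5456)
θ=257°: P = B + -2.93·ex + 2.16·ey = (-4.0836,-4.2001)
θ=313°: B = A + 3.00·(cos313°, sin313°) = (2.0460, -2.1941)
θ=313°: |BD| = 4.5220
θ=313°: circle(B,6.00) ∩ circle(D,4.00): a=4.4724, h=3.9997
θ=313°:   candidates: C₊=(4.0160,3.4733) cross=18.086; C₋=(7.8973,-3.5214) cross=-18.086
θ=313°:   branch + wants cross > 0 → take C=(4.0160,3.4733) (cross=18.086)
θ=313°: ex = (C−B)/|BC| = (0.3283,0.9446); ey = (-0.9446,0.3283)
θ=313°: P = B + -2.93·ex + 2.16·ey = (-0.9563,-4.2524)

θ=100°: -3.77 4.60
θ=248°: -4.62 -3.79
θ=257°: -4.08 -4.20
θ=313°: -0.96 -4.25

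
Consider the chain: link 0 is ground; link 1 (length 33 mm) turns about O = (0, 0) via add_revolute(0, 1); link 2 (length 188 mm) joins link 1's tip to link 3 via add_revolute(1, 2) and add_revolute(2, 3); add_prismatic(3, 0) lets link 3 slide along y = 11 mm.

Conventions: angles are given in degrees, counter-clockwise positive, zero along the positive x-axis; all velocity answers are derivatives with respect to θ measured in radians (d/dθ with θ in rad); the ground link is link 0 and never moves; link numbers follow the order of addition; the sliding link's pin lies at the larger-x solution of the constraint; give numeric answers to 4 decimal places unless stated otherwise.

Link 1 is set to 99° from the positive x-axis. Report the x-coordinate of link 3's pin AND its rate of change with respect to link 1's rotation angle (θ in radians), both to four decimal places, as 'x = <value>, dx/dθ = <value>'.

geometry: r = 33 mm, L = 188 mm, e = 11 mm
crank pin P = (r cos θ, r sin θ) = (-5.162337, 32.593715)
h = r sin θ − e = 32.593715 − 11 = 21.593715
x = r cos θ + √(L² − h²) = -5.162337 + 186.755753 = 181.593416
dx/dθ = −r sin θ − h·r cos θ/√(L² − h²) (θ in radians; h = 21.593715) = -31.996818

x = 181.5934, dx/dθ = -31.9968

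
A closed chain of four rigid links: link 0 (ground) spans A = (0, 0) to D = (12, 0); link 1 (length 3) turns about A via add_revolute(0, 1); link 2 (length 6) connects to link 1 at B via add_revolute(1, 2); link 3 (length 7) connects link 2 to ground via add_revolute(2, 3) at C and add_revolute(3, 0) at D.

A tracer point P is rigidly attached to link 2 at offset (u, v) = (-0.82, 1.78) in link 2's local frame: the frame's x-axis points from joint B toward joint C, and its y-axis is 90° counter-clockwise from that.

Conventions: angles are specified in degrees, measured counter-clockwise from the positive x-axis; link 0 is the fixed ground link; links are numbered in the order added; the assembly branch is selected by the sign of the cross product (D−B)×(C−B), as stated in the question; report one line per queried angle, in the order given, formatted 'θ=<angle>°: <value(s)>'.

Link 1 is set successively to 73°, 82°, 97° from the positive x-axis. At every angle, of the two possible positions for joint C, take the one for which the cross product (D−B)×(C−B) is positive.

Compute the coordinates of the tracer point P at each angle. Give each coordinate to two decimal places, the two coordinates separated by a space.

A=(0,0), D=(12.00,0)
θ=73°: B = A + 3.00·(cos73°, sin73°) = (0.8771, 2.8689)
θ=73°: |BD| = 11.4869
θ=73°: circle(B,6.00) ∩ circle(D,7.00): a=5.1776, h=3.0319
θ=73°:   candidates: C₊=(6.6479,4.5116) cross=34.827; C₋=(5.1334,-1.3600) cross=-34.827
θ=73°:   branch + wants cross > 0 → take C=(6.6479,4.5116) (cross=34.827)
θ=73°: ex = (C−B)/|BC| = (0.9618,0.2738); ey = (-0.2738,0.9618)
θ=73°: P = B + -0.82·ex + 1.78·ey = (-0.3989,4.3564)
θ=82°: B = A + 3.00·(cos82°, sin82°) = (0.4175, 2.9708)
θ=82°: |BD| = 11.9574
θ=82°: circle(B,6.00) ∩ circle(D,7.00): a=5.4351, h=2.5416
θ=82°:   candidates: C₊=(6.3137,4.0823) cross=30.391; C₋=(5.0508,-0.8414) cross=-30.391
θ=82°:   branch + wants cross > 0 → take C=(6.3137,4.0823) (cross=30.391)
θ=82°: ex = (C−B)/|BC| = (0.9827,0.1853); ey = (-0.1853,0.9827)
θ=82°: P = B + -0.82·ex + 1.78·ey = (-0.7180,4.5681)
θ=97°: B = A + 3.00·(cos97°, sin97°) = (-0.3656, 2.9776)
θ=97°: |BD| = 12.7191
θ=97°: circle(B,6.00) ∩ circle(D,7.00): a=5.8485, h=1.3398
θ=97°:   candidates: C₊=(5.6340,2.9111) cross=17.042; C₋=(5.0067,0.3058) cross=-17.042
θ=97°:   branch + wants cross > 0 → take C=(5.6340,2.9111) (cross=17.042)
θ=97°: ex = (C−B)/|BC| = (0.9999,-0.0111); ey = (0.0111,0.9999)
θ=97°: P = B + -0.82·ex + 1.78·ey = (-1.1658,4.7666)

θ=73°: -0.40 4.36
θ=82°: -0.72 4.57
θ=97°: -1.17 4.77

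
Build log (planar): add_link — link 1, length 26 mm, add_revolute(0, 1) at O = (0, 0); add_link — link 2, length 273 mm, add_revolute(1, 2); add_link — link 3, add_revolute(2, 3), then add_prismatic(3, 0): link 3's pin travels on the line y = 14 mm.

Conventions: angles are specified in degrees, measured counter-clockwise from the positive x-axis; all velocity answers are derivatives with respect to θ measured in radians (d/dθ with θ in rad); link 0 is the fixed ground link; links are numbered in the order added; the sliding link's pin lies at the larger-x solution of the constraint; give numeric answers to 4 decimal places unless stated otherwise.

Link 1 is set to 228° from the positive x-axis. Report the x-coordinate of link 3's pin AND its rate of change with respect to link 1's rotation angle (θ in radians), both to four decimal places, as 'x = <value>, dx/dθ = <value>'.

geometry: r = 26 mm, L = 273 mm, e = 14 mm
crank pin P = (r cos θ, r sin θ) = (-17.397396, -19.321765)
h = r sin θ − e = -19.321765 − 14 = -33.321765
x = r cos θ + √(L² − h²) = -17.397396 + 270.958779 = 253.561383
dx/dθ = −r sin θ − h·r cos θ/√(L² − h²) (θ in radians; h = -33.321765) = 17.182282

x = 253.5614, dx/dθ = 17.1823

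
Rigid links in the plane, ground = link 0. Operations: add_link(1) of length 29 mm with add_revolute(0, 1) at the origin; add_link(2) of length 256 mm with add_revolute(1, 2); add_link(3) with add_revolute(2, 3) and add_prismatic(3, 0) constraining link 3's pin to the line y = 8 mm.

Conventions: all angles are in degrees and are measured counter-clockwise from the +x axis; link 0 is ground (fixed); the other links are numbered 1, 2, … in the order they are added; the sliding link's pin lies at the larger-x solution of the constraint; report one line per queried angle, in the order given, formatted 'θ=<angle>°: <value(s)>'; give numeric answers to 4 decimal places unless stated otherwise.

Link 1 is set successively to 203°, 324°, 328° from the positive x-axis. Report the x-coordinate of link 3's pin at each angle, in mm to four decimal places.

geometry: r = 29 mm, L = 256 mm, e = 8 mm
θ=203°: crank pin P = (r cos θ, r sin θ) = (-26.694641, -11.331203)
θ=203°: h = r sin θ − e = -11.331203 − 8 = -19.331203
θ=203°: x = r cos θ + √(L² − h²) = -26.694641 + 255.269083 = 228.574442
θ=324°: crank pin P = (r cos θ, r sin θ) = (23.461493, -17.045772)
θ=324°: h = r sin θ − e = -17.045772 − 8 = -25.045772
θ=324°: x = r cos θ + √(L² − h²) = 23.461493 + 254.771877 = 278.233370
θ=328°: crank pin P = (r cos θ, r sin θ) = (24.593395, -15.367659)
θ=328°: h = r sin θ − e = -15.367659 − 8 = -23.367659
θ=328°: x = r cos θ + √(L² − h²) = 24.593395 + 254.931270 = 279.524665

θ=203°: 228.5744
θ=324°: 278.2334
θ=328°: 279.5247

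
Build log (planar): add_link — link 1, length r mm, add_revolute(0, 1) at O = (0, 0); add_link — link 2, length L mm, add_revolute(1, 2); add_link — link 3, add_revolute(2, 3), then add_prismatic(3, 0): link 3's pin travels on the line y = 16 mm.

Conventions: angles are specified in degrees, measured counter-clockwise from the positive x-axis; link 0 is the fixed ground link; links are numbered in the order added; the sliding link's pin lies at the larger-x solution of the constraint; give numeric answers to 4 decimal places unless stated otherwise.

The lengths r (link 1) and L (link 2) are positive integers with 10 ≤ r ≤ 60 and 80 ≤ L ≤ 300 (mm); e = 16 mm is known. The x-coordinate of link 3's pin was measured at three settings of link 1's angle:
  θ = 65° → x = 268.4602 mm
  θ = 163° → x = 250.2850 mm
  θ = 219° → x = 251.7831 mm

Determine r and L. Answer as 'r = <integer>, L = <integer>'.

constraint per measurement: (x − r cos θ)² + (r sin θ − e)² = L²
subtracting the θ₁ and θ₂ equations cancels the r² and L² terms:
r = (x₁² − x₂²) / (2[(x₁cos θ₁ + e sin θ₁) − (x₂cos θ₂ + e sin θ₂)]) = 13.0000 → r = 13
L² = (x₁ − r cos θ₁)² + (r sin θ₁ − e)² = 69168.9942 → L = 263.0000 → L = 263
check at θ₃=219°: x = 251.7831 (printed 251.7831) ✓

r = 13, L = 263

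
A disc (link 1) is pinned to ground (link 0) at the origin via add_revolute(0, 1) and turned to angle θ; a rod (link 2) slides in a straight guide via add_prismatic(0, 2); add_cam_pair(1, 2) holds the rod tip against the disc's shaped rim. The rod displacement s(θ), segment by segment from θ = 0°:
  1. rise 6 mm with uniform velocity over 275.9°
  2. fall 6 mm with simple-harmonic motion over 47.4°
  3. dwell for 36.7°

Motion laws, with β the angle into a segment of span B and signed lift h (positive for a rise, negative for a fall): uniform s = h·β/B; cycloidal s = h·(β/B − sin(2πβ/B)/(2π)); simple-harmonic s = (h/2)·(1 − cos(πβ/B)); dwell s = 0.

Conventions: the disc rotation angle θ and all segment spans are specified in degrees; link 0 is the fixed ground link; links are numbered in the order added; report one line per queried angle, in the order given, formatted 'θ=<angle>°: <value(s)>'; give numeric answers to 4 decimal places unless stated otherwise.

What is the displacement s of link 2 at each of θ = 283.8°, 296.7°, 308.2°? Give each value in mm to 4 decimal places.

segment 1 (0° to 275.9°, uniform, h = 6) is passed completely: s = 0.0000 + (6) = 6.0000
θ = 283.8° falls in segment 2 (275.9° to 323.3°, simple-harmonic, h = -6): β = 283.8 − 275.9 = 7.9°, B = 47.4°; Δs = -6/2·(1 − cos(π·0.1667)) = -0.4019; s = 6.0000 − 0.4019 = 5.5981
θ = 296.7° falls in segment 2 (275.9° to 323.3°, simple-harmonic, h = -6): β = 296.7 − 275.9 = 20.8°, B = 47.4°; Δs = -6/2·(1 − cos(π·0.4388)) = -2.4269; s = 6.0000 − 2.4269 = 3.5731
θ = 308.2° falls in segment 2 (275.9° to 323.3°, simple-harmonic, h = -6): β = 308.2 − 275.9 = 32.3°, B = 47.4°; Δs = -6/2·(1 − cos(π·0.6814)) = -4.6189; s = 6.0000 − 4.6189 = 1.3811

θ=283.8°: 5.5981
θ=296.7°: 3.5731
θ=308.2°: 1.3811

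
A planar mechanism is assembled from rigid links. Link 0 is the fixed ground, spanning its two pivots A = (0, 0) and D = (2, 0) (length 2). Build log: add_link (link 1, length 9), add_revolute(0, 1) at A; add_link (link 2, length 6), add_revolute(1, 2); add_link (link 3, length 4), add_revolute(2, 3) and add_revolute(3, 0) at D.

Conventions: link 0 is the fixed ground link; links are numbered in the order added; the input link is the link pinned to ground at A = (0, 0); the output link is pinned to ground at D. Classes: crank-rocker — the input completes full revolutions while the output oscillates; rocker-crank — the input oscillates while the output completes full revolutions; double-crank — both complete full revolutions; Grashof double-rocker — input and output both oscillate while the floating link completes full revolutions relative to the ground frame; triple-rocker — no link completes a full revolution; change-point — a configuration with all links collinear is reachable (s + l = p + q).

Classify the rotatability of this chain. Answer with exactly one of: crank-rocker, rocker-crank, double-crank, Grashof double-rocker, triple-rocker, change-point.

lengths: ground=2, input=9, coupler=6, output=4
sorted: s=2 (shortest), l=9 (longest), p+q=10
s + l = 11 vs p + q = 10
s + l > p + q → non-Grashof → no link fully rotates → triple-rocker

triple-rocker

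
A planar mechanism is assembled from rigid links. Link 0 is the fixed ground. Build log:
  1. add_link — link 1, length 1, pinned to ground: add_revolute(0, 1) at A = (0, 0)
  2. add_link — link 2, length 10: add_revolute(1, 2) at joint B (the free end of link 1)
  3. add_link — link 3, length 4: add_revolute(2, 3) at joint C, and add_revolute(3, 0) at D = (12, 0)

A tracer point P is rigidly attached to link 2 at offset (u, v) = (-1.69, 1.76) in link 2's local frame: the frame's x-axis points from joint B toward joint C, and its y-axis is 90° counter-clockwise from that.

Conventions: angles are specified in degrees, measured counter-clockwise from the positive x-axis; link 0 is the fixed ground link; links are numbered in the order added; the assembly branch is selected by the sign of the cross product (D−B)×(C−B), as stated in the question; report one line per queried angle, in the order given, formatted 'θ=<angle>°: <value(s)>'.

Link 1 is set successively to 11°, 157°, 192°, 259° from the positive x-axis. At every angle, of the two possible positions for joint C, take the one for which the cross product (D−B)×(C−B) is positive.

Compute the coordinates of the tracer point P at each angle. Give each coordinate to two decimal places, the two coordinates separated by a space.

A=(0,0), D=(12.00,0)
θ=11°: B = A + 1.00·(cos11°, sin11°) = (0.9816, 0.1908)
θ=11°: |BD| = 11.0200
θ=11°: circle(B,10.00) ∩ circle(D,4.00): a=9.3213, h=3.6214
θ=11°:   candidates: C₊=(10.3642,3.6502) cross=39.907; C₋=(10.2388,-3.5914) cross=-39.907
θ=11°:   branch + wants cross > 0 → take C=(10.3642,3.6502) (cross=39.907)
θ=11°: ex = (C−B)/|BC| = (0.9383,0.3459); ey = (-0.3459,0.9383)
θ=11°: P = B + -1.69·ex + 1.76·ey = (-1.2129,1.2575)
θ=157°: B = A + 1.00·(cos157°, sin157°) = (-0.9205, 0.3907)
θ=157°: |BD| = 12.9264
θ=157°: circle(B,10.00) ∩ circle(D,4.00): a=9.7124, h=2.3812
θ=157°:   candidates: C₊=(8.8594,2.4772) cross=30.780; C₋=(8.7154,-2.2829) cross=-30.780
θ=157°:   branch + wants cross > 0 → take C=(8.8594,2.4772) (cross=30.780)
θ=157°: ex = (C−B)/|BC| = (0.9780,0.2086); ey = (-0.2086,0.9780)
θ=157°: P = B + -1.69·ex + 1.76·ey = (-2.9405,1.7594)
θ=192°: B = A + 1.00·(cos192°, sin192°) = (-0.9781, -0.2079)
θ=192°: |BD| = 12.9798
θ=192°: circle(B,10.00) ∩ circle(D,4.00): a=9.7257, h=2.3261
θ=192°:   candidates: C₊=(8.7090,2.2737) cross=30.192; C₋=(8.7836,-2.3779) cross=-30.192
θ=192°:   branch + wants cross > 0 → take C=(8.7090,2.2737) (cross=30.192)
θ=192°: ex = (C−B)/|BC| = (0.9687,0.2482); ey = (-0.2482,0.9687)
θ=192°: P = B + -1.69·ex + 1.76·ey = (-3.0520,1.0776)
θ=259°: B = A + 1.00·(cos259°, sin259°) = (-0.1908, -0.9816)
θ=259°: |BD| = 12.2303
θ=259°: circle(B,10.00) ∩ circle(D,4.00): a=9.5492, h=2.9685
θ=259°:   candidates: C₊=(9.0894,2.7438) cross=36.306; C₋=(9.5659,-3.1741) cross=-36.306
θ=259°:   branch + wants cross > 0 → take C=(9.0894,2.7438) (cross=36.306)
θ=259°: ex = (C−B)/|BC| = (0.9280,0.3725); ey = (-0.3725,0.9280)
θ=259°: P = B + -1.69·ex + 1.76·ey = (-2.4148,0.0221)

θ=11°: -1.21 1.26
θ=157°: -2.94 1.76
θ=192°: -3.05 1.08
θ=259°: -2.41 0.02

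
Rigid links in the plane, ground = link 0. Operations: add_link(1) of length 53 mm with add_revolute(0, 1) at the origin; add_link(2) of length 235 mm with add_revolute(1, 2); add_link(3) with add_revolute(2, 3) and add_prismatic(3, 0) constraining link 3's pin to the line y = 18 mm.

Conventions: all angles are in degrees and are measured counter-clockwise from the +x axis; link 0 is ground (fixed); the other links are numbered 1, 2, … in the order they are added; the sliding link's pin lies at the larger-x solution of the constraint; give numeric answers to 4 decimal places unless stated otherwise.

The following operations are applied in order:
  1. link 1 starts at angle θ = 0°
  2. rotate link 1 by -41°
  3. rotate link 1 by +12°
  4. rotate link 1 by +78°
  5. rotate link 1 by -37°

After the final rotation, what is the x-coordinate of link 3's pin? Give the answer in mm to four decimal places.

geometry: r = 53 mm, L = 235 mm, e = 18 mm; θ starts at 0°
rotate link 1 by -41°: θ ← 0° -41° = -41°
rotate link 1 by +12°: θ ← -41° +12° = -29°
rotate link 1 by +78°: θ ← -29° +78° = 49°
rotate link 1 by -37°: θ ← 49° -37° = 12°
crank pin P = (r cos θ, r sin θ) = (51.841823, 11.019320)
h = r sin θ − e = 11.019320 − 18 = -6.980680
x = r cos θ + √(L² − h²) = 51.841823 + 234.896296 = 286.738119

286.7381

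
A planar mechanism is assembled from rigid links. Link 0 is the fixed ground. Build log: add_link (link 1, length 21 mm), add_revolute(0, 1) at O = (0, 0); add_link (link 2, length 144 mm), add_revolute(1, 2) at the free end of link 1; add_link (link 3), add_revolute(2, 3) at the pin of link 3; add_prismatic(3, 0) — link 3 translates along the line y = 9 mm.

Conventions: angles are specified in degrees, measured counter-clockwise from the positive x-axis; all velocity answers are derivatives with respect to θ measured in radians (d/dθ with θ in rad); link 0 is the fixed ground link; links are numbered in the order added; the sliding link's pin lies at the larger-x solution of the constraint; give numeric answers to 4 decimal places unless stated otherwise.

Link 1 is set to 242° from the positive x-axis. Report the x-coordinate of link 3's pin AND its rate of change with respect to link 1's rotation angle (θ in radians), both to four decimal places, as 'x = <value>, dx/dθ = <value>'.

geometry: r = 21 mm, L = 144 mm, e = 9 mm
crank pin P = (r cos θ, r sin θ) = (-9.858903, -18.541899)
h = r sin θ − e = -18.541899 − 9 = -27.541899
x = r cos θ + √(L² − h²) = -9.858903 + 141.341585 = 131.482683
dx/dθ = −r sin θ − h·r cos θ/√(L² − h²) (θ in radians; h = -27.541899) = 16.620788

x = 131.4827, dx/dθ = 16.6208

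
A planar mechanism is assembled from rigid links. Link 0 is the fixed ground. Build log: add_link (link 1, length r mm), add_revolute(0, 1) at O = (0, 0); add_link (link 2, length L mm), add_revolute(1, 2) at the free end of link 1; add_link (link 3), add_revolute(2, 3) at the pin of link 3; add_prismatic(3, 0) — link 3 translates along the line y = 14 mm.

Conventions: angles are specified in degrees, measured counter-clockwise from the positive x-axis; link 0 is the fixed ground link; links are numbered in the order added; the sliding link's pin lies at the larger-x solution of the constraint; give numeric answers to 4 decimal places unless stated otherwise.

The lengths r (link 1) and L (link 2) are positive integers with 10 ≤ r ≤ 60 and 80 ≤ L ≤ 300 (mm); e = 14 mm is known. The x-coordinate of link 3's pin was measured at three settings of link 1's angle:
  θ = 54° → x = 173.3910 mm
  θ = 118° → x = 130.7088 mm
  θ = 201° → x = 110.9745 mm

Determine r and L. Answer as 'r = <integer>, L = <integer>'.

constraint per measurement: (x − r cos θ)² + (r sin θ − e)² = L²
subtracting the θ₁ and θ₂ equations cancels the r² and L² terms:
r = (x₁² − x₂²) / (2[(x₁cos θ₁ + e sin θ₁) − (x₂cos θ₂ + e sin θ₂)]) = 40.0000 → r = 40
L² = (x₁ − r cos θ₁)² + (r sin θ₁ − e)² = 22801.0060 → L = 151.0000 → L = 151
check at θ₃=201°: x = 110.9745 (printed 110.9745) ✓

r = 40, L = 151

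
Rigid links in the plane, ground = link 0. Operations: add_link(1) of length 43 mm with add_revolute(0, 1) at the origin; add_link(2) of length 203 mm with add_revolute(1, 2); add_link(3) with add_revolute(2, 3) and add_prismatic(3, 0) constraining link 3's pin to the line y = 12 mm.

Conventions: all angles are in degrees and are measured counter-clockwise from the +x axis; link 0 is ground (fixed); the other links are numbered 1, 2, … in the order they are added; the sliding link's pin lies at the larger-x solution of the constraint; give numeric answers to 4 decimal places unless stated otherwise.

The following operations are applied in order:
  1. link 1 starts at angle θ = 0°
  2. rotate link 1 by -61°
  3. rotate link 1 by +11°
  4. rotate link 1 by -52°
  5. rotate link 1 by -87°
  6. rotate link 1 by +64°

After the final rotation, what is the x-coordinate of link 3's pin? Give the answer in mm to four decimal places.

geometry: r = 43 mm, L = 203 mm, e = 12 mm; θ starts at 0°
rotate link 1 by -61°: θ ← 0° -61° = -61°
rotate link 1 by +11°: θ ← -61° +11° = -50°
rotate link 1 by -52°: θ ← -50° -52° = -102°
rotate link 1 by -87°: θ ← -102° -87° = -189°
rotate link 1 by +64°: θ ← -189° +64° = -125°
crank pin P = (r cos θ, r sin θ) = (-24.663787, -35.223538)
h = r sin θ − e = -35.223538 − 12 = -47.223538
x = r cos θ + √(L² − h²) = -24.663787 + 197.430842 = 172.767055

172.7671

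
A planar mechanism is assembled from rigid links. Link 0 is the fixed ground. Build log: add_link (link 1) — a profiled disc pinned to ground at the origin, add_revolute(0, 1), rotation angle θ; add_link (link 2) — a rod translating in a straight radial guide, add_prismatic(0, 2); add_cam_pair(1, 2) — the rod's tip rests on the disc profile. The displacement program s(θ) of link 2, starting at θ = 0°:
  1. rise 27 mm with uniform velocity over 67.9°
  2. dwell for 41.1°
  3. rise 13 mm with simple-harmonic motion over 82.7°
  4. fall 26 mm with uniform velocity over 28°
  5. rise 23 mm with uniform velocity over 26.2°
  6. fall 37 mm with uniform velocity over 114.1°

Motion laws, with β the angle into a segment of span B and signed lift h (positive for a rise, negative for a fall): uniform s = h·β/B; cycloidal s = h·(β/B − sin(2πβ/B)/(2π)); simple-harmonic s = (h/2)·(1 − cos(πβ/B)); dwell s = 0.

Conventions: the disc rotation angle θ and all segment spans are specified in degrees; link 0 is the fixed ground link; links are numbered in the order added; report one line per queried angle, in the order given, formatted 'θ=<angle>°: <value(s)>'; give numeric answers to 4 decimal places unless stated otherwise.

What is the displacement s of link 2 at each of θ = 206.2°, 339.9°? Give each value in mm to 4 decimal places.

seg 1 [0°–67.9°] uniform, h=27: full span → s += 27 → s = 27.0000
seg 2 [67.9°–109°] dwell: s stays 27.0000
seg 3 [109°–191.7°] simple-harmonic, h=13: full span → s += 13 → s = 40.0000
seg 4 [191.7°–219.7°] uniform, h=-26: θ=206.2° here. β=14.5, B=28. -26·14.5/28 = -13.4643 → s = 26.5357
seg 4 [191.7°–219.7°] uniform, h=-26: full span → s += -26 → s = 14.0000
seg 5 [219.7°–245.9°] uniform, h=23: full span → s += 23 → s = 37.0000
seg 6 [245.9°–360°] uniform, h=-37: θ=339.9° here. β=94, B=114.1. -37·94/114.1 = -30.4820 → s = 6.5180

θ=206.2°: 26.5357
θ=339.9°: 6.5180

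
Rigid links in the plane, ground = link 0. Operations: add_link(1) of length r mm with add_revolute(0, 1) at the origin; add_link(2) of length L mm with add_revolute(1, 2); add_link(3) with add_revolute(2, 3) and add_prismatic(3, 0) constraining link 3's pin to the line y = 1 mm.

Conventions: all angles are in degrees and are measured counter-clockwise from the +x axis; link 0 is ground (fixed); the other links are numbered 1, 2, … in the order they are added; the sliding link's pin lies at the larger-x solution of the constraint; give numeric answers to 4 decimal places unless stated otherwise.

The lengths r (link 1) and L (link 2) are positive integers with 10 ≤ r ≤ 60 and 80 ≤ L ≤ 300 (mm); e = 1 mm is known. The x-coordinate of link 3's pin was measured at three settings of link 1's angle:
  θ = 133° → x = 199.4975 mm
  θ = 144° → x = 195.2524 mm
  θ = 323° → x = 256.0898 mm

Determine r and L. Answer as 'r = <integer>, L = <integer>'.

constraint per measurement: (x − r cos θ)² + (r sin θ − e)² = L²
subtracting the θ₁ and θ₂ equations cancels the r² and L² terms:
r = (x₁² − x₂²) / (2[(x₁cos θ₁ + e sin θ₁) − (x₂cos θ₂ + e sin θ₂)]) = 38.0005 → r = 38
L² = (x₁ − r cos θ₁)² + (r sin θ₁ − e)² = 51528.9992 → L = 227.0000 → L = 227
check at θ₃=323°: x = 256.0898 (printed 256.0898) ✓

r = 38, L = 227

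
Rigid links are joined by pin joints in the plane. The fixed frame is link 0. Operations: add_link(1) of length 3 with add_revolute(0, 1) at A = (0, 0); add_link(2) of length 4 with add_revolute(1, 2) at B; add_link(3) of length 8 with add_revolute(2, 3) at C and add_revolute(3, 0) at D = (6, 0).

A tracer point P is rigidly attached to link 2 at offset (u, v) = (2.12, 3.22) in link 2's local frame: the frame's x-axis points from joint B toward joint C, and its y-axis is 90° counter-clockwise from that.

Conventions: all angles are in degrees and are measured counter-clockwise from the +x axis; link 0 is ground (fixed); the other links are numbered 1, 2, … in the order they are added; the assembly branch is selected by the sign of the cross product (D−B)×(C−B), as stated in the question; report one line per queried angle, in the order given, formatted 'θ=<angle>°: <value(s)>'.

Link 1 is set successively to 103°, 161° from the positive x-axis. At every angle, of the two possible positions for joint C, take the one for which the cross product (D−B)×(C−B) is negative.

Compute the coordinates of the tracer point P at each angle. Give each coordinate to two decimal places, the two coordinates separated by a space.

A=(0,0), D=(6.00,0)
θ=103°: B = A + 3.00·(cos103°, sin103°) = (-0.6749, 2.9231)
θ=103°: |BD| = 7.2869
θ=103°: circle(B,4.00) ∩ circle(D,8.00): a=0.3498, h=3.9847
θ=103°:   candidates: C₊=(1.2440,6.4328) cross=29.036; C₋=(-1.9529,-0.8672) cross=-29.036
θ=103°:   branch - wants cross < 0 → take C=(-1.9529,-0.8672) (cross=-29.036)
θ=103°: ex = (C−B)/|BC| = (-0.3195,-0.9476); ey = (0.9476,-0.3195)
θ=103°: P = B + 2.12·ex + 3.22·ey = (1.6990,-0.1146)
θ=161°: B = A + 3.00·(cos161°, sin161°) = (-2.8366, 0.9767)
θ=161°: |BD| = 8.8904
θ=161°: circle(B,4.00) ∩ circle(D,8.00): a=1.7456, h=3.5990
θ=161°:   candidates: C₊=(-0.7061,4.3621) cross=31.996; C₋=(-1.4969,-2.7923) cross=-31.996
θ=161°:   branch - wants cross < 0 → take C=(-1.4969,-2.7923) (cross=-31.996)
θ=161°: ex = (C−B)/|BC| = (0.3349,-0.9422); ey = (0.9422,0.3349)
θ=161°: P = B + 2.12·ex + 3.22·ey = (0.9075,0.0576)

θ=103°: 1.70 -0.11
θ=161°: 0.91 0.06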